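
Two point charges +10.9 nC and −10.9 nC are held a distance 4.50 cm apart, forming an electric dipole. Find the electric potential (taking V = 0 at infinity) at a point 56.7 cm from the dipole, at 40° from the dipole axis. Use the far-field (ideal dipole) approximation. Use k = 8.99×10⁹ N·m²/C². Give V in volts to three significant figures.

Dipole moment p = qd = (1.09×10⁻⁸ C)(0.0450 m) = 4.905×10⁻¹⁰ C·m.
The dipole potential is V = kp cosθ / r².
V = (8.99×10⁹)(4.905×10⁻¹⁰)·cos40° / (0.567)² = 10.51 V.

V ≈ 10.5 V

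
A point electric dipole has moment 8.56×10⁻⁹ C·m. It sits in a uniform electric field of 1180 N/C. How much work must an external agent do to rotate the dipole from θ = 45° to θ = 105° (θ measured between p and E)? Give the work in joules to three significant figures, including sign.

W_ext = ΔU = U(θ₂) − U(θ₁) = −pE cosθ₂ − (−pE cosθ₁) = pE(cosθ₁ − cosθ₂).
W = (8.56×10⁻⁹)(1180)·(cos45° − cos105°) = (1.010×10⁻⁵)·(+0.9659) = 9.757×10⁻⁶ J.

W ≈ 9.76×10⁻⁶ J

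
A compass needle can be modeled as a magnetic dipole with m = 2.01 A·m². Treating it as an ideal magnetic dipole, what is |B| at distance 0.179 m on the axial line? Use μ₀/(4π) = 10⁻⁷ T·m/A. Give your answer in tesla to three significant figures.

On axis B = (μ₀/4π)·2m/r³.
B = 2·(10⁻⁷)·(2.01) / (0.179)³ = 7.009×10⁻⁵ T.

B ≈ 7.01×10⁻⁵ T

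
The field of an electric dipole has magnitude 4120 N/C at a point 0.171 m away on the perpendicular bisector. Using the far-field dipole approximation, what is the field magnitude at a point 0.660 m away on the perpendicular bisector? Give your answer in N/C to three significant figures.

E ≈ 71.7 N/C

Dipole fields scale as 1/r³ in the far field; the geometry is the same at both points.
E₂ = E₁ · (r₁/r₂)³ = 4120 · (0.171/0.660)³.
(r₁/r₂)³ = (0.2591)³ = 0.01739.
E₂ ≈ 71.66 N/C.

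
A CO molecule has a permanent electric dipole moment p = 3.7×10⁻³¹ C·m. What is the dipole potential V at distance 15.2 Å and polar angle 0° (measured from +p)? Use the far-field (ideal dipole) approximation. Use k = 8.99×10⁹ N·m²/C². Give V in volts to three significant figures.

V ≈ 0.00144 V

The dipole potential is V = kp cosθ / r².
V = (8.99×10⁹)(3.70×10⁻³¹)·cos0° / (1.52×10⁻⁹)² = 0.001440 V.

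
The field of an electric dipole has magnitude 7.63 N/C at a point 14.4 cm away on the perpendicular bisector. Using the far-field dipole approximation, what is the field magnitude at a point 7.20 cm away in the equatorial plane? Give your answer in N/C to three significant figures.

E ≈ 61.0 N/C

Dipole fields scale as 1/r³ in the far field; the geometry is the same at both points.
E₂ = E₁ · (r₁/r₂)³ = 7.63 · (14.4/7.20)³.
(r₁/r₂)³ = (2)³ = 8.
E₂ ≈ 61.04 N/C.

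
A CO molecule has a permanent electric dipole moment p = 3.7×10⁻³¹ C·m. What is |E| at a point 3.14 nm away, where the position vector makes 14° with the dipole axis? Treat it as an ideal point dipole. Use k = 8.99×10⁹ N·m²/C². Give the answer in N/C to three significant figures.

E ≈ 2.10×10⁵ N/C

At angle θ the dipole field magnitude is E = (kp/r³)·√(1 + 3cos²θ).
kp/r³ = (8.99×10⁹)(3.70×10⁻³¹) / (3.14×10⁻⁹)³ = 1.074×10⁵ N/C.
√(1 + 3cos²14°) = √(1 + 3·0.9415) = √3.8244 ≈ 1.9556.
E ≈ 1.074×10⁵ × 1.956 = 2.101×10⁵ N/C.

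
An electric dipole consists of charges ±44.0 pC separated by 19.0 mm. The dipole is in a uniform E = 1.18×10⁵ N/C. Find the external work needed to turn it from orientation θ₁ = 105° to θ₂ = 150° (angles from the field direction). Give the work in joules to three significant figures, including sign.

W ≈ 5.99×10⁻⁸ J

Dipole moment p = qd = (4.40×10⁻¹¹ C)(0.0190 m) = 8.36×10⁻¹³ C·m.
W_ext = ΔU = U(θ₂) − U(θ₁) = −pE cosθ₂ − (−pE cosθ₁) = pE(cosθ₁ − cosθ₂).
W = (8.36×10⁻¹³)(1.18×10⁵)·(cos105° − cos150°) = (9.865×10⁻⁸)·(+0.6072) = 5.990×10⁻⁸ J.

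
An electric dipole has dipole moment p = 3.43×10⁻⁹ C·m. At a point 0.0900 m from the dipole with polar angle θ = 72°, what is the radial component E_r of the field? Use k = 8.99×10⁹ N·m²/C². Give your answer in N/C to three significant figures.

E_r ≈ 2.61×10⁴ N/C

For a dipole, E_r = (2kp cosθ)/r³.
kp/r³ = (8.99×10⁹)(3.43×10⁻⁹)/(0.0900)³ = 4.230×10⁴ N/C.
E_r = 2·4.230×10⁴·cos72° = 2.614×10⁴ N/C.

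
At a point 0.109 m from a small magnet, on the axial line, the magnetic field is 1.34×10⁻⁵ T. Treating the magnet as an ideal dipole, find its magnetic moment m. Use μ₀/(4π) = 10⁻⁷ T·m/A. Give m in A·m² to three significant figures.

m ≈ 0.0868 A·m²

On axis B = (μ₀/4π)·2m/r³, so m = Br³·4π/(μ₀·2).
m = (1.34×10⁻⁵)·(0.109)³ / (2·10⁻⁷) = 0.08677 A·m².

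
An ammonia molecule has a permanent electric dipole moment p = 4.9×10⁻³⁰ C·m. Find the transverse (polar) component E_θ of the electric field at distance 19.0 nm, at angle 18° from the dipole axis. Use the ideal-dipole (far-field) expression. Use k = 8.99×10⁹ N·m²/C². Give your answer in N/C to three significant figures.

E_θ ≈ 1980 N/C

For a dipole, E_θ = (kp sinθ)/r³.
kp/r³ = (8.99×10⁹)(4.90×10⁻³⁰)/(1.90×10⁻⁸)³ = 6422 N/C.
E_θ = 6422·sin18° = 1985 N/C.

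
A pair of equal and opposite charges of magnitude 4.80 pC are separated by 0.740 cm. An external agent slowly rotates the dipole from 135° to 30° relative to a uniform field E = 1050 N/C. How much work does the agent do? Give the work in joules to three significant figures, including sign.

W ≈ -5.87×10⁻¹¹ J

Dipole moment p = qd = (4.80×10⁻¹² C)(0.00740 m) = 3.552×10⁻¹⁴ C·m.
W_ext = ΔU = U(θ₂) − U(θ₁) = −pE cosθ₂ − (−pE cosθ₁) = pE(cosθ₁ − cosθ₂).
W = (3.552×10⁻¹⁴)(1050)·(cos135° − cos30°) = (3.730×10⁻¹¹)·(-1.5731) = -5.867×10⁻¹¹ J.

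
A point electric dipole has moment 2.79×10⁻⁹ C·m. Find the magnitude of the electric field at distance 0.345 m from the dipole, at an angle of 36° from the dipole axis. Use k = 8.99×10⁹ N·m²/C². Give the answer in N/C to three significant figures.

At angle θ the dipole field magnitude is E = (kp/r³)·√(1 + 3cos²θ).
kp/r³ = (8.99×10⁹)(2.79×10⁻⁹) / (0.345)³ = 610.8 N/C.
√(1 + 3cos²36°) = √(1 + 3·0.6545) = √2.9635 ≈ 1.7215.
E ≈ 610.8 × 1.721 = 1052 N/C.

E ≈ 1050 N/C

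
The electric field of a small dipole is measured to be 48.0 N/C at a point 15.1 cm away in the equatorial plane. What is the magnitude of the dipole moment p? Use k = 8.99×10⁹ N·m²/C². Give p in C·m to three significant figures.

p ≈ 1.84×10⁻¹¹ C·m

In the equatorial plane E = kp/r³, so p = Er³/(k).
p = (48.0)·(0.151)³ / (8.99×10⁹) = 1.838×10⁻¹¹ C·m.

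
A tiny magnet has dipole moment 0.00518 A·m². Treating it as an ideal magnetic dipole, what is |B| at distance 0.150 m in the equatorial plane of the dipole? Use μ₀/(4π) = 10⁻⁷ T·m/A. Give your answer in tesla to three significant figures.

In the equatorial plane B = (μ₀/4π)·m/r³ (half the axial value).
B = (10⁻⁷)·(0.00518) / (0.150)³ = 1.535×10⁻⁷ T.

B ≈ 1.53×10⁻⁷ T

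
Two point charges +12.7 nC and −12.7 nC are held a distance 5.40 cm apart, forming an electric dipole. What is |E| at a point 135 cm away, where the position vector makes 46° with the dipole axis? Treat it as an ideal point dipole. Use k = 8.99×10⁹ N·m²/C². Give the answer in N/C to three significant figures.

Dipole moment p = qd = (1.27×10⁻⁸ C)(0.0540 m) = 6.858×10⁻¹⁰ C·m.
At angle θ the dipole field magnitude is E = (kp/r³)·√(1 + 3cos²θ).
kp/r³ = (8.99×10⁹)(6.858×10⁻¹⁰) / (1.35)³ = 2.506 N/C.
√(1 + 3cos²46°) = √(1 + 3·0.4826) = √2.4477 ≈ 1.5645.
E ≈ 2.506 × 1.564 = 3.920 N/C.

E ≈ 3.92 N/C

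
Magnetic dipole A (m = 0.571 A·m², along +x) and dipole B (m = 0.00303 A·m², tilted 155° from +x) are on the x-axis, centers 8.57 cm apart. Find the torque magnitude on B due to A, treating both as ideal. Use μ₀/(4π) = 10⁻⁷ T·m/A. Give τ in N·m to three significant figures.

Dipole B is on the axis of dipole A, so B₁ there is axial: B₁ = (μ₀/4π)·2m₁/r³ along +x.
B₁ = 2(10⁻⁷)(0.571)/(0.0857)³ = 1.814×10⁻⁴ T.
τ = m₂ B₁ sinθ.
τ = (0.00303)(1.814×10⁻⁴)·sin155° = 2.323×10⁻⁷ N·m.

τ ≈ 2.32×10⁻⁷ N·m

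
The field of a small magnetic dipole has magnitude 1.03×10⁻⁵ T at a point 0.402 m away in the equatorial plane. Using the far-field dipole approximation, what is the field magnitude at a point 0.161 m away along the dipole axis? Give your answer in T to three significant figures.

B ≈ 3.21×10⁻⁴ T

Dipole fields scale as 1/r³ in the far field.
The axial field is twice the equatorial field at the same r, so the geometry factor is 2/1.
B₂ = B₁ · (2/1) · (r₁/r₂)³ = 1.03×10⁻⁵ · 2 · (0.402/0.161)³.
(r₁/r₂)³ = (2.497)³ = 15.57.
B₂ ≈ 3.207×10⁻⁴ T.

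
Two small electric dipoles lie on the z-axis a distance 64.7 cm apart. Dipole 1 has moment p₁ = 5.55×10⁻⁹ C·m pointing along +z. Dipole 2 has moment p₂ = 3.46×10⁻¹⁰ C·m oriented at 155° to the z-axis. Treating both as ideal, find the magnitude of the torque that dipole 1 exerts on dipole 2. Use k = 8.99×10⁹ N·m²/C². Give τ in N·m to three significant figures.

The second dipole sits on the axis of the first, so the field there is axial: E₁ = 2kp₁/r³ along +z.
E₁ = 2(8.99×10⁹)(5.55×10⁻⁹)/(0.647)³ = 368.4 N/C.
Torque on the second dipole: τ = p₂ E₁ sinθ.
τ = (3.46×10⁻¹⁰)(368.4)·sin155° = 5.388×10⁻⁸ N·m.

τ ≈ 5.39×10⁻⁸ N·m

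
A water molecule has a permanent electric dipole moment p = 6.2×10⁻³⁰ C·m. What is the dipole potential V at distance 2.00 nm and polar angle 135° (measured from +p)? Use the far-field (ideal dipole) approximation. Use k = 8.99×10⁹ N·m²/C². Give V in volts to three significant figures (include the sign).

The dipole potential is V = kp cosθ / r².
V = (8.99×10⁹)(6.20×10⁻³⁰)·cos135° / (2.00×10⁻⁹)² = -0.009853 V.

V ≈ -0.00985 V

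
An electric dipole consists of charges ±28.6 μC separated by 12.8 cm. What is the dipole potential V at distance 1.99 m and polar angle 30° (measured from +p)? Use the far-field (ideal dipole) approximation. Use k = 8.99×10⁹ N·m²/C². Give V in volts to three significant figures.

Dipole moment p = qd = (2.86×10⁻⁵ C)(0.128 m) = 3.661×10⁻⁶ C·m.
The dipole potential is V = kp cosθ / r².
V = (8.99×10⁹)(3.661×10⁻⁶)·cos30° / (1.99)² = 7198 V.

V ≈ 7200 V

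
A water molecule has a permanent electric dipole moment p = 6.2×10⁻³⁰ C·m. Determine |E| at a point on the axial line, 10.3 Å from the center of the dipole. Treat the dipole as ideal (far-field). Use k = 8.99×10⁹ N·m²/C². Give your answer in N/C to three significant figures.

On the dipole axis E = 2kp/r³.
E = 2·(8.99×10⁹)(6.20×10⁻³⁰) / (1.03×10⁻⁹)³ = 1.020×10⁸ N/C.

E ≈ 1.02×10⁸ N/C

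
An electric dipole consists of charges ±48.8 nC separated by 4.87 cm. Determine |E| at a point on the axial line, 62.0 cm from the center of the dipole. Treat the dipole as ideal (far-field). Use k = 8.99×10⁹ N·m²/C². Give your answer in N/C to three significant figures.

E ≈ 179 N/C

Dipole moment p = qd = (4.88×10⁻⁸ C)(0.0487 m) = 2.377×10⁻⁹ C·m.
On the dipole axis E = 2kp/r³.
E = 2·(8.99×10⁹)(2.377×10⁻⁹) / (0.620)³ = 179.3 N/C.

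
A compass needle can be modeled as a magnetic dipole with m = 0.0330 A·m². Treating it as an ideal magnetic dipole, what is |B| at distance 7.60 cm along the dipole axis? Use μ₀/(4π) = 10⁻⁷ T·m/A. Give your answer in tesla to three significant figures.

B ≈ 1.50×10⁻⁵ T

On axis B = (μ₀/4π)·2m/r³.
B = 2·(10⁻⁷)·(0.0330) / (0.0760)³ = 1.503×10⁻⁵ T.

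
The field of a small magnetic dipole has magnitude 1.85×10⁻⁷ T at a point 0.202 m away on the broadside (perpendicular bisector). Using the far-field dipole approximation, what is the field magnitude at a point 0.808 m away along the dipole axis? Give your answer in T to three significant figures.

B ≈ 5.78×10⁻⁹ T

Dipole fields scale as 1/r³ in the far field.
The axial field is twice the equatorial field at the same r, so the geometry factor is 2/1.
B₂ = B₁ · (2/1) · (r₁/r₂)³ = 1.85×10⁻⁷ · 2 · (0.202/0.808)³.
(r₁/r₂)³ = (0.25)³ = 0.01562.
B₂ ≈ 5.781×10⁻⁹ T.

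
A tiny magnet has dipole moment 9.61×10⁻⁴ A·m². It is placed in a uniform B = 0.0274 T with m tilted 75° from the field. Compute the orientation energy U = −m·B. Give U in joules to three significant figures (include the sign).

U = −m·B = −mB cosθ.
U = −(9.61×10⁻⁴)(0.0274)·cos75° = -6.815×10⁻⁶ J.

U ≈ -6.82×10⁻⁶ J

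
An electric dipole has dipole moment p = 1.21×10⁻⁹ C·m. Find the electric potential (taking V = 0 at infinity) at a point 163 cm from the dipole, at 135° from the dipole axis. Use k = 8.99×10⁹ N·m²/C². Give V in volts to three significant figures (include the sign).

The dipole potential is V = kp cosθ / r².
V = (8.99×10⁹)(1.21×10⁻⁹)·cos135° / (1.63)² = -2.895 V.

V ≈ -2.90 V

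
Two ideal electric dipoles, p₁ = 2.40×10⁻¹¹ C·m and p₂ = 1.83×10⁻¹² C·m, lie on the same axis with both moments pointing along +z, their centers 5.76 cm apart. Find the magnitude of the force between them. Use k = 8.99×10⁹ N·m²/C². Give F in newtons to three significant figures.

F ≈ 2.15×10⁻⁷ N

On-axis field of dipole 1 at distance r: E = 2kp₁/r³. Force on dipole 2 is F = p₂·dE/dr (gradient along axis).
dE/dr = −6kp₁/r⁴, so |F| = 6kp₁p₂/r⁴ (attractive for aligned moments).
F = 6(8.99×10⁹)(2.40×10⁻¹¹)(1.83×10⁻¹²)/(0.0576)⁴ = 2.152×10⁻⁷ N.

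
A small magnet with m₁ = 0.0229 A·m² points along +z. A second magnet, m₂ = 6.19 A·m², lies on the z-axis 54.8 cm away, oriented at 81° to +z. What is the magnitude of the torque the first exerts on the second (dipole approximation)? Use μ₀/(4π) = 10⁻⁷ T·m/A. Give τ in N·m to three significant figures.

τ ≈ 1.70×10⁻⁷ N·m

Dipole B is on the axis of dipole A, so B₁ there is axial: B₁ = (μ₀/4π)·2m₁/r³ along +z.
B₁ = 2(10⁻⁷)(0.0229)/(0.548)³ = 2.783×10⁻⁸ T.
τ = m₂ B₁ sinθ.
τ = (6.19)(2.783×10⁻⁸)·sin81° = 1.702×10⁻⁷ N·m.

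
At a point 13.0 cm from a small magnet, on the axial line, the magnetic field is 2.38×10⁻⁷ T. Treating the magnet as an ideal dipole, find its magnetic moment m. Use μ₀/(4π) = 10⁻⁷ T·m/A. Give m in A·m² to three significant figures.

m ≈ 0.00261 A·m²

On axis B = (μ₀/4π)·2m/r³, so m = Br³·4π/(μ₀·2).
m = (2.38×10⁻⁷)·(0.130)³ / (2·10⁻⁷) = 0.002614 A·m².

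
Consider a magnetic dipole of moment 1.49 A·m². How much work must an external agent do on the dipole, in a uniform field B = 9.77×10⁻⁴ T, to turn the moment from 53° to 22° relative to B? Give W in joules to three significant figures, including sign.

W_ext = ΔU = −mB cosθ₂ + mB cosθ₁ = mB(cosθ₁ − cosθ₂).
W = (1.49)(9.77×10⁻⁴)·(cos53° − cos22°) = (0.001456)·(-0.3254) = -4.736×10⁻⁴ J.

W ≈ -4.74×10⁻⁴ J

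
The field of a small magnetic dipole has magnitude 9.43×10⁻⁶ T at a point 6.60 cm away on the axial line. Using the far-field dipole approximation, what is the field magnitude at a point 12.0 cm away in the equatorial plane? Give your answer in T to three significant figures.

B ≈ 7.84×10⁻⁷ T

Dipole fields scale as 1/r³ in the far field.
The axial field is twice the equatorial field at the same r, so the geometry factor is 1/2.
B₂ = B₁ · (1/2) · (r₁/r₂)³ = 9.43×10⁻⁶ · 0.5 · (6.60/12.0)³.
(r₁/r₂)³ = (0.55)³ = 0.1664.
B₂ ≈ 7.845×10⁻⁷ T.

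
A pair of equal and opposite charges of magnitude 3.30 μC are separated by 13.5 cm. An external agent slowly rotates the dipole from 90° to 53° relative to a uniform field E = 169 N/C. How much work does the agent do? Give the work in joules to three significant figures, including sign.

W ≈ -4.53×10⁻⁵ J

Dipole moment p = qd = (3.30×10⁻⁶ C)(0.135 m) = 4.455×10⁻⁷ C·m.
W_ext = ΔU = U(θ₂) − U(θ₁) = −pE cosθ₂ − (−pE cosθ₁) = pE(cosθ₁ − cosθ₂).
W = (4.455×10⁻⁷)(169)·(cos90° − cos53°) = (7.529×10⁻⁵)·(-0.6018) = -4.531×10⁻⁵ J.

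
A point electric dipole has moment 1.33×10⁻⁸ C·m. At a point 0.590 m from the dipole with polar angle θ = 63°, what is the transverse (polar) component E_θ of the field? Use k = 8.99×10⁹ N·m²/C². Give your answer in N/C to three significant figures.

E_θ ≈ 519 N/C

For a dipole, E_θ = (kp sinθ)/r³.
kp/r³ = (8.99×10⁹)(1.33×10⁻⁸)/(0.590)³ = 582.2 N/C.
E_θ = 582.2·sin63° = 518.7 N/C.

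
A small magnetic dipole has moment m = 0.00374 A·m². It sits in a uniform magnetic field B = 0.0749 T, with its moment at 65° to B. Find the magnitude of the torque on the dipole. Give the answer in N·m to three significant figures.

Torque on a magnetic dipole: τ = mB sinθ.
τ = (0.00374)(0.0749)·sin65° = 2.539×10⁻⁴ N·m.

τ ≈ 2.54×10⁻⁴ N·m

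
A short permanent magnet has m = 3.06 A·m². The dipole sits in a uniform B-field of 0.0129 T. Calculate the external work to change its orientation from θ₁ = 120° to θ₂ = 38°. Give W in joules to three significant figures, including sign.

W_ext = ΔU = −mB cosθ₂ + mB cosθ₁ = mB(cosθ₁ − cosθ₂).
W = (3.06)(0.0129)·(cos120° − cos38°) = (0.03947)·(-1.2880) = -0.05084 J.

W ≈ -0.0508 J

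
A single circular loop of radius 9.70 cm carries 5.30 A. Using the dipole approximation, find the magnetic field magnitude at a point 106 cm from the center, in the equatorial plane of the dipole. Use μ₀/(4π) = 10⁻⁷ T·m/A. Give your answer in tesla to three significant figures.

Magnetic moment m = IA = Iπa² = (5.30)·π·(0.0970)² = 0.1567 A·m².
In the equatorial plane B = (μ₀/4π)·m/r³ (half the axial value).
B = (10⁻⁷)·(0.1567) / (1.06)³ = 1.316×10⁻⁸ T.

B ≈ 1.32×10⁻⁸ T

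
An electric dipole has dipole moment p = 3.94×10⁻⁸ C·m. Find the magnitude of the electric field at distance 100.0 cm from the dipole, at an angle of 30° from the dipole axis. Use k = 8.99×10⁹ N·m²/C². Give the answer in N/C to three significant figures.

E ≈ 639 N/C

At angle θ the dipole field magnitude is E = (kp/r³)·√(1 + 3cos²θ).
kp/r³ = (8.99×10⁹)(3.94×10⁻⁸) / (1.00)³ = 354.2 N/C.
√(1 + 3cos²30°) = √(1 + 3·0.7500) = √3.2500 ≈ 1.8028.
E ≈ 354.2 × 1.803 = 638.6 N/C.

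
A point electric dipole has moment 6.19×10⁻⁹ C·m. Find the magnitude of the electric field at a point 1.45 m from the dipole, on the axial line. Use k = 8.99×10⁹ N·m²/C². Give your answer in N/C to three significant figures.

On the dipole axis E = 2kp/r³.
E = 2·(8.99×10⁹)(6.19×10⁻⁹) / (1.45)³ = 36.51 N/C.

E ≈ 36.5 N/C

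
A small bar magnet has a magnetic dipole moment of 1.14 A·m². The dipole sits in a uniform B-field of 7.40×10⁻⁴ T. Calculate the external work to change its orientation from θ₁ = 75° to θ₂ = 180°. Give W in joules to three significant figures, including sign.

W_ext = ΔU = −mB cosθ₂ + mB cosθ₁ = mB(cosθ₁ − cosθ₂).
W = (1.14)(7.40×10⁻⁴)·(cos75° − cos180°) = (8.436×10⁻⁴)·(+1.2588) = 0.001062 J.

W ≈ 0.00106 J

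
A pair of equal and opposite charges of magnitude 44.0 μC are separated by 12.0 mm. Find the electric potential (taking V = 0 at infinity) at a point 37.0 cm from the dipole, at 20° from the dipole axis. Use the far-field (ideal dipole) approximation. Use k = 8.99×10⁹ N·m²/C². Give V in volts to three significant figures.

V ≈ 3.26×10⁴ V

Dipole moment p = qd = (4.40×10⁻⁵ C)(0.0120 m) = 5.28×10⁻⁷ C·m.
The dipole potential is V = kp cosθ / r².
V = (8.99×10⁹)(5.28×10⁻⁷)·cos20° / (0.370)² = 3.258×10⁴ V.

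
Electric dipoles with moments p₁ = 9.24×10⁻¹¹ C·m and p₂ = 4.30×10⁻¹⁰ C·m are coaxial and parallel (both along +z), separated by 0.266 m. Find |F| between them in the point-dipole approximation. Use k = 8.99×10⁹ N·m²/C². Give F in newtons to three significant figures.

F ≈ 4.28×10⁻⁷ N

On-axis field of dipole 1 at distance r: E = 2kp₁/r³. Force on dipole 2 is F = p₂·dE/dr (gradient along axis).
dE/dr = −6kp₁/r⁴, so |F| = 6kp₁p₂/r⁴ (attractive for aligned moments).
F = 6(8.99×10⁹)(9.24×10⁻¹¹)(4.30×10⁻¹⁰)/(0.266)⁴ = 4.281×10⁻⁷ N.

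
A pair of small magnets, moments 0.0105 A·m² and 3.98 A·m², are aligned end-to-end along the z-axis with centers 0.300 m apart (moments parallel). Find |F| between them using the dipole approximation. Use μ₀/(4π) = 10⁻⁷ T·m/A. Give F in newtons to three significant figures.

On-axis B of dipole 1: B = (μ₀/4π)·2m₁/r³. Force on dipole 2: F = m₂·dB/dr.
dB/dr = −(μ₀/4π)·6m₁/r⁴, so |F| = (μ₀/4π)·6m₁m₂/r⁴.
F = 6(10⁻⁷)(0.0105)(3.98)/(0.300)⁴ = 3.096×10⁻⁶ N.

F ≈ 3.10×10⁻⁶ N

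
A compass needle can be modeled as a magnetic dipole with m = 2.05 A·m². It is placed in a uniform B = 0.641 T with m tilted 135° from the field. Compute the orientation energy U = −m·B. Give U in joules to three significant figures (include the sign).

U ≈ 0.929 J

U = −m·B = −mB cosθ.
U = −(2.05)(0.641)·cos135° = 0.9292 J.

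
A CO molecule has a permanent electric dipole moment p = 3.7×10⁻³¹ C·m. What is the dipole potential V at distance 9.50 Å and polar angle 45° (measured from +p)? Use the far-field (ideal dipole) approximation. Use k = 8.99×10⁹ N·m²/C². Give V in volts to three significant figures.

V ≈ 0.00261 V

The dipole potential is V = kp cosθ / r².
V = (8.99×10⁹)(3.70×10⁻³¹)·cos45° / (9.50×10⁻¹⁰)² = 0.002606 V.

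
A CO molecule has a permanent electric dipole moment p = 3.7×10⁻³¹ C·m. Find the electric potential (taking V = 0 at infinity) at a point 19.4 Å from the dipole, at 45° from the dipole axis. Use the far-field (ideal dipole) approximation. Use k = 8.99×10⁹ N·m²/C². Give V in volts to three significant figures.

V ≈ 6.25×10⁻⁴ V

The dipole potential is V = kp cosθ / r².
V = (8.99×10⁹)(3.70×10⁻³¹)·cos45° / (1.94×10⁻⁹)² = 6.249×10⁻⁴ V.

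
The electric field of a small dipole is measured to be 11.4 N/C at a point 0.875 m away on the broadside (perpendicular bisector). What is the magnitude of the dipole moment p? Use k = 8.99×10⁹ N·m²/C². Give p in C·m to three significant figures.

p ≈ 8.50×10⁻¹⁰ C·m

In the equatorial plane E = kp/r³, so p = Er³/(k).
p = (11.4)·(0.875)³ / (8.99×10⁹) = 8.495×10⁻¹⁰ C·m.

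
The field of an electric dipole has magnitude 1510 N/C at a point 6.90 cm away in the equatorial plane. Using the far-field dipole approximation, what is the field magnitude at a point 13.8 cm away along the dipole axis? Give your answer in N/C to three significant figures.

Dipole fields scale as 1/r³ in the far field.
The axial field is twice the equatorial field at the same r, so the geometry factor is 2/1.
E₂ = E₁ · (2/1) · (r₁/r₂)³ = 1510 · 2 · (6.90/13.8)³.
(r₁/r₂)³ = (0.5)³ = 0.125.
E₂ ≈ 377.5 N/C.

E ≈ 378 N/C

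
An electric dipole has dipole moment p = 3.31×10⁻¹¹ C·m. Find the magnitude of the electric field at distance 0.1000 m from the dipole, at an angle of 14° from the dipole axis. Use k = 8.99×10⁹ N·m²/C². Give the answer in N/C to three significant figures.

E ≈ 582 N/C

At angle θ the dipole field magnitude is E = (kp/r³)·√(1 + 3cos²θ).
kp/r³ = (8.99×10⁹)(3.31×10⁻¹¹) / (0.100)³ = 297.6 N/C.
√(1 + 3cos²14°) = √(1 + 3·0.9415) = √3.8244 ≈ 1.9556.
E ≈ 297.6 × 1.956 = 581.9 N/C.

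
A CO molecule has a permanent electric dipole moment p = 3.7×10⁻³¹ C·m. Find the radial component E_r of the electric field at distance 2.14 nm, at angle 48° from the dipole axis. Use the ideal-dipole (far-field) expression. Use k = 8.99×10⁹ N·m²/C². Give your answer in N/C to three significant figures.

E_r ≈ 4.54×10⁵ N/C

For a dipole, E_r = (2kp cosθ)/r³.
kp/r³ = (8.99×10⁹)(3.70×10⁻³¹)/(2.14×10⁻⁹)³ = 3.394×10⁵ N/C.
E_r = 2·3.394×10⁵·cos48° = 4.542×10⁵ N/C.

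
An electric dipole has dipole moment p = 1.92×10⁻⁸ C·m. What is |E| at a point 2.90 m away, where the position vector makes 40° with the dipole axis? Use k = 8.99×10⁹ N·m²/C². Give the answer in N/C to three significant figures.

At angle θ the dipole field magnitude is E = (kp/r³)·√(1 + 3cos²θ).
kp/r³ = (8.99×10⁹)(1.92×10⁻⁸) / (2.90)³ = 7.077 N/C.
√(1 + 3cos²40°) = √(1 + 3·0.5868) = √2.7605 ≈ 1.6615.
E ≈ 7.077 × 1.661 = 11.76 N/C.

E ≈ 11.8 N/C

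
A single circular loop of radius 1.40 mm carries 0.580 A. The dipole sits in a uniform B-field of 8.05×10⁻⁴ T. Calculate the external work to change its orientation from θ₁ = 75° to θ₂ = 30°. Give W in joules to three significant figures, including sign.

Magnetic moment m = IA = Iπa² = (0.580)·π·(0.00140)² = 3.571×10⁻⁶ A·m².
W_ext = ΔU = −mB cosθ₂ + mB cosθ₁ = mB(cosθ₁ − cosθ₂).
W = (3.571×10⁻⁶)(8.05×10⁻⁴)·(cos75° − cos30°) = (2.875×10⁻⁹)·(-0.6072) = -1.746×10⁻⁹ J.

W ≈ -1.75×10⁻⁹ J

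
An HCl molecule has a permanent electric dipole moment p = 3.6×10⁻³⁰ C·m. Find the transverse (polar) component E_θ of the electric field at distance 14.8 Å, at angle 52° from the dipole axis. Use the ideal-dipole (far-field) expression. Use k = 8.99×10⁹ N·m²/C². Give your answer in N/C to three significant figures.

E_θ ≈ 7.87×10⁶ N/C

For a dipole, E_θ = (kp sinθ)/r³.
kp/r³ = (8.99×10⁹)(3.60×10⁻³⁰)/(1.48×10⁻⁹)³ = 9.983×10⁶ N/C.
E_θ = 9.983×10⁶·sin52° = 7.867×10⁶ N/C.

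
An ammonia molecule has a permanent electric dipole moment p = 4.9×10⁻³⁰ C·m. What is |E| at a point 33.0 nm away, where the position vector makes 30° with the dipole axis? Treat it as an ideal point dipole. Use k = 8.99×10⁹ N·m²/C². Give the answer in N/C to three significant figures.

E ≈ 2210 N/C

At angle θ the dipole field magnitude is E = (kp/r³)·√(1 + 3cos²θ).
kp/r³ = (8.99×10⁹)(4.90×10⁻³⁰) / (3.30×10⁻⁸)³ = 1226 N/C.
√(1 + 3cos²30°) = √(1 + 3·0.7500) = √3.2500 ≈ 1.8028.
E ≈ 1226 × 1.803 = 2210 N/C.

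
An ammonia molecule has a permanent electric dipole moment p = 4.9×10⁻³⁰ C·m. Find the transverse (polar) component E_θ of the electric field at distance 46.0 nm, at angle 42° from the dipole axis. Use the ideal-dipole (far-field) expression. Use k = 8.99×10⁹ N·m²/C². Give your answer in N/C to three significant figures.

E_θ ≈ 303 N/C

For a dipole, E_θ = (kp sinθ)/r³.
kp/r³ = (8.99×10⁹)(4.90×10⁻³⁰)/(4.60×10⁻⁸)³ = 452.6 N/C.
E_θ = 452.6·sin42° = 302.8 N/C.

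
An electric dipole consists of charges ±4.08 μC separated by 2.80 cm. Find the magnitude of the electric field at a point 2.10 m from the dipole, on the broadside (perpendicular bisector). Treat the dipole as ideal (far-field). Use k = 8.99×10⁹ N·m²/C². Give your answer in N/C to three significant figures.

E ≈ 111 N/C

Dipole moment p = qd = (4.08×10⁻⁶ C)(0.0280 m) = 1.142×10⁻⁷ C·m.
In the equatorial plane E = kp/r³.
E = (8.99×10⁹)(1.142×10⁻⁷) / (2.10)³ = 110.9 N/C.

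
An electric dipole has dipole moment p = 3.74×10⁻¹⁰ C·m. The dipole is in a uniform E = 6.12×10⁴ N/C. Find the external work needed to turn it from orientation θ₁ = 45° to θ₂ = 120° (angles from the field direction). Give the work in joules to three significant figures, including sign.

W_ext = ΔU = U(θ₂) − U(θ₁) = −pE cosθ₂ − (−pE cosθ₁) = pE(cosθ₁ − cosθ₂).
W = (3.74×10⁻¹⁰)(6.12×10⁴)·(cos45° − cos120°) = (2.289×10⁻⁵)·(+1.2071) = 2.763×10⁻⁵ J.

W ≈ 2.76×10⁻⁵ J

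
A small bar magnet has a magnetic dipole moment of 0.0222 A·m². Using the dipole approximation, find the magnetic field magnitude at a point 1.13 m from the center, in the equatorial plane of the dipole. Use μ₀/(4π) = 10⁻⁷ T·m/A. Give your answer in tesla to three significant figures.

B ≈ 1.54×10⁻⁹ T

In the equatorial plane B = (μ₀/4π)·m/r³ (half the axial value).
B = (10⁻⁷)·(0.0222) / (1.13)³ = 1.539×10⁻⁹ T.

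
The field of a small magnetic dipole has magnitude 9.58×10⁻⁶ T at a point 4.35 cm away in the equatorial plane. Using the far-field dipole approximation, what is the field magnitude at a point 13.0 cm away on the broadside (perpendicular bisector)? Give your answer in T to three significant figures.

Dipole fields scale as 1/r³ in the far field; the geometry is the same at both points.
B₂ = B₁ · (r₁/r₂)³ = 9.58×10⁻⁶ · (4.35/13.0)³.
(r₁/r₂)³ = (0.3346)³ = 0.03747.
B₂ ≈ 3.589×10⁻⁷ T.

B ≈ 3.59×10⁻⁷ T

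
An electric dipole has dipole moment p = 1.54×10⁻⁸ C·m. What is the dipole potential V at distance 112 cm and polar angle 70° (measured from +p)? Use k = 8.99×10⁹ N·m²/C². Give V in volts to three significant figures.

The dipole potential is V = kp cosθ / r².
V = (8.99×10⁹)(1.54×10⁻⁸)·cos70° / (1.12)² = 37.75 V.

V ≈ 37.7 V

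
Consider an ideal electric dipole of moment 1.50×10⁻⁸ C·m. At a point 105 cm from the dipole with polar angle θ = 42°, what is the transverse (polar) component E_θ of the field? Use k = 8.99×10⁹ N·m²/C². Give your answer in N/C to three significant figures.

E_θ ≈ 77.9 N/C

For a dipole, E_θ = (kp sinθ)/r³.
kp/r³ = (8.99×10⁹)(1.50×10⁻⁸)/(1.05)³ = 116.5 N/C.
E_θ = 116.5·sin42° = 77.95 N/C.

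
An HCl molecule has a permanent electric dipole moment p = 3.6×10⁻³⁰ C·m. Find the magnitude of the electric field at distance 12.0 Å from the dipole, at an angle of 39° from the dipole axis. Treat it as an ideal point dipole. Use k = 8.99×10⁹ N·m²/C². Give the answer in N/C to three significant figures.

E ≈ 3.14×10⁷ N/C

At angle θ the dipole field magnitude is E = (kp/r³)·√(1 + 3cos²θ).
kp/r³ = (8.99×10⁹)(3.60×10⁻³⁰) / (1.20×10⁻⁹)³ = 1.873×10⁷ N/C.
√(1 + 3cos²39°) = √(1 + 3·0.6040) = √2.8119 ≈ 1.6769.
E ≈ 1.873×10⁷ × 1.677 = 3.141×10⁷ N/C.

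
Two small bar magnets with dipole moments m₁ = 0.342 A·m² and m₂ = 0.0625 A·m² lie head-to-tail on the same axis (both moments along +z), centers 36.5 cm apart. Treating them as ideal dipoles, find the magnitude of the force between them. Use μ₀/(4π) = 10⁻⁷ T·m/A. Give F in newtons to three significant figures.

F ≈ 7.23×10⁻⁷ N

On-axis B of dipole 1: B = (μ₀/4π)·2m₁/r³. Force on dipole 2: F = m₂·dB/dr.
dB/dr = −(μ₀/4π)·6m₁/r⁴, so |F| = (μ₀/4π)·6m₁m₂/r⁴.
F = 6(10⁻⁷)(0.342)(0.0625)/(0.365)⁴ = 7.226×10⁻⁷ N.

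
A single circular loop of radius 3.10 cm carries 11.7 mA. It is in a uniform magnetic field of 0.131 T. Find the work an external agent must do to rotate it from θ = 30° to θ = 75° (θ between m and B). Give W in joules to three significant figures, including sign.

Magnetic moment m = IA = Iπa² = (0.0117)·π·(0.0310)² = 3.532×10⁻⁵ A·m².
W_ext = ΔU = −mB cosθ₂ + mB cosθ₁ = mB(cosθ₁ − cosθ₂).
W = (3.532×10⁻⁵)(0.131)·(cos30° − cos75°) = (4.627×10⁻⁶)·(+0.6072) = 2.809×10⁻⁶ J.

W ≈ 2.81×10⁻⁶ J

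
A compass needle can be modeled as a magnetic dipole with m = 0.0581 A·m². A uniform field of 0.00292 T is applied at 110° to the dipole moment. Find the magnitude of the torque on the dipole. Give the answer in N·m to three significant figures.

Torque on a magnetic dipole: τ = mB sinθ.
τ = (0.0581)(0.00292)·sin110° = 1.594×10⁻⁴ N·m.

τ ≈ 1.59×10⁻⁴ N·m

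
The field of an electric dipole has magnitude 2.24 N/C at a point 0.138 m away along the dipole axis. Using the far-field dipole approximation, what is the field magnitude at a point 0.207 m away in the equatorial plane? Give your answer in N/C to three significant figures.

Dipole fields scale as 1/r³ in the far field.
The axial field is twice the equatorial field at the same r, so the geometry factor is 1/2.
E₂ = E₁ · (1/2) · (r₁/r₂)³ = 2.24 · 0.5 · (0.138/0.207)³.
(r₁/r₂)³ = (0.6667)³ = 0.2963.
E₂ ≈ 0.3319 N/C.

E ≈ 0.332 N/C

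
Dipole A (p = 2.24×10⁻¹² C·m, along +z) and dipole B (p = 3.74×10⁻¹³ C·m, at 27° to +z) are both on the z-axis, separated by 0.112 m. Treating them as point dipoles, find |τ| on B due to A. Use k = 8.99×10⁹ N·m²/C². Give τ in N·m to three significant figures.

τ ≈ 4.87×10⁻¹² N·m

The second dipole sits on the axis of the first, so the field there is axial: E₁ = 2kp₁/r³ along +z.
E₁ = 2(8.99×10⁹)(2.24×10⁻¹²)/(0.112)³ = 28.67 N/C.
Torque on the second dipole: τ = p₂ E₁ sinθ.
τ = (3.74×10⁻¹³)(28.67)·sin27° = 4.867×10⁻¹² N·m.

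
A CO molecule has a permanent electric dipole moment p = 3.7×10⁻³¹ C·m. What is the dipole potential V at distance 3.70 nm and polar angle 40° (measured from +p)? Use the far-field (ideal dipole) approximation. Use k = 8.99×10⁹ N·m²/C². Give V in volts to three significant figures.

The dipole potential is V = kp cosθ / r².
V = (8.99×10⁹)(3.70×10⁻³¹)·cos40° / (3.70×10⁻⁹)² = 1.861×10⁻⁴ V.

V ≈ 1.86×10⁻⁴ V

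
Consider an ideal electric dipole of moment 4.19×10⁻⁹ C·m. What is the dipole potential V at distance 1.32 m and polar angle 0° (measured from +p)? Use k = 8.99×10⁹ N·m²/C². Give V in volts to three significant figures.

V ≈ 21.6 V

The dipole potential is V = kp cosθ / r².
V = (8.99×10⁹)(4.19×10⁻⁹)·cos0° / (1.32)² = 21.62 V.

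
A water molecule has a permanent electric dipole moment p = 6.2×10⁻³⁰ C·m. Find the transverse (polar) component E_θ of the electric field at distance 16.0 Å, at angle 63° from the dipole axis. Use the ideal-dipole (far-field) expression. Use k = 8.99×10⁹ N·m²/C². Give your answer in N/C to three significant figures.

For a dipole, E_θ = (kp sinθ)/r³.
kp/r³ = (8.99×10⁹)(6.20×10⁻³⁰)/(1.60×10⁻⁹)³ = 1.361×10⁷ N/C.
E_θ = 1.361×10⁷·sin63° = 1.212×10⁷ N/C.

E_θ ≈ 1.21×10⁷ N/C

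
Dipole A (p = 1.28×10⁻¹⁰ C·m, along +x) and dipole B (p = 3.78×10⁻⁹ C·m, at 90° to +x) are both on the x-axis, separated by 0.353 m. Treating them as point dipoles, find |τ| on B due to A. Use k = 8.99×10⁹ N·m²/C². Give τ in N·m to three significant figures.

τ ≈ 1.98×10⁻⁷ N·m

The second dipole sits on the axis of the first, so the field there is axial: E₁ = 2kp₁/r³ along +x.
E₁ = 2(8.99×10⁹)(1.28×10⁻¹⁰)/(0.353)³ = 52.32 N/C.
Torque on the second dipole: τ = p₂ E₁ sinθ.
τ = (3.78×10⁻⁹)(52.32)·sin90° = 1.978×10⁻⁷ N·m.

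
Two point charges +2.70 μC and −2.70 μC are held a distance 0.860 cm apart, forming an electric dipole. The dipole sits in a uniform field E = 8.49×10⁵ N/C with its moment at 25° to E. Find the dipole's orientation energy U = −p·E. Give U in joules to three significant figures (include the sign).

U ≈ -0.0179 J

Dipole moment p = qd = (2.70×10⁻⁶ C)(0.00860 m) = 2.322×10⁻⁸ C·m.
U = −p·E = −pE cosθ.
U = −(2.322×10⁻⁸)(8.49×10⁵)·cos25° = -0.01787 J.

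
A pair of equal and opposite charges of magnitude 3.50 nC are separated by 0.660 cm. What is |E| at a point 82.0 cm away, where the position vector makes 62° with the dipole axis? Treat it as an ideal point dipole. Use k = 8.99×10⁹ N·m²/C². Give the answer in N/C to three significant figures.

Dipole moment p = qd = (3.50×10⁻⁹ C)(0.00660 m) = 2.31×10⁻¹¹ C·m.
At angle θ the dipole field magnitude is E = (kp/r³)·√(1 + 3cos²θ).
kp/r³ = (8.99×10⁹)(2.31×10⁻¹¹) / (0.820)³ = 0.3766 N/C.
√(1 + 3cos²62°) = √(1 + 3·0.2204) = √1.6612 ≈ 1.2889.
E ≈ 0.3766 × 1.289 = 0.4854 N/C.

E ≈ 0.485 N/C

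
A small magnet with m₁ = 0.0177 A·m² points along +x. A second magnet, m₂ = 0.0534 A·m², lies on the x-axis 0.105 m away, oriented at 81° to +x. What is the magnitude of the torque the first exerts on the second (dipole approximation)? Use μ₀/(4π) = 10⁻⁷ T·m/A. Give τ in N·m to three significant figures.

τ ≈ 1.61×10⁻⁷ N·m

Dipole B is on the axis of dipole A, so B₁ there is axial: B₁ = (μ₀/4π)·2m₁/r³ along +x.
B₁ = 2(10⁻⁷)(0.0177)/(0.105)³ = 3.058×10⁻⁶ T.
τ = m₂ B₁ sinθ.
τ = (0.0534)(3.058×10⁻⁶)·sin81° = 1.613×10⁻⁷ N·m.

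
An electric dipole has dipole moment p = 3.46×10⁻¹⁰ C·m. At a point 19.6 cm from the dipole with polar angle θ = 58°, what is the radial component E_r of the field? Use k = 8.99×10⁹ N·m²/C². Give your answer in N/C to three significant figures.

For a dipole, E_r = (2kp cosθ)/r³.
kp/r³ = (8.99×10⁹)(3.46×10⁻¹⁰)/(0.196)³ = 413.1 N/C.
E_r = 2·413.1·cos58° = 437.8 N/C.

E_r ≈ 438 N/C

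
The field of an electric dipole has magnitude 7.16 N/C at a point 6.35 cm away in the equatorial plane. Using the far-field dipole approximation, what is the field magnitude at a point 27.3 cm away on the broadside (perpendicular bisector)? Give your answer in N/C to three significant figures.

E ≈ 0.0901 N/C

Dipole fields scale as 1/r³ in the far field; the geometry is the same at both points.
E₂ = E₁ · (r₁/r₂)³ = 7.16 · (6.35/27.3)³.
(r₁/r₂)³ = (0.2326)³ = 0.01258.
E₂ ≈ 0.09010 N/C.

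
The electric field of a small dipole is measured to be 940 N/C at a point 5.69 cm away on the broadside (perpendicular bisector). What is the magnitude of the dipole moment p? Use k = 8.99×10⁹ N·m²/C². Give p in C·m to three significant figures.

p ≈ 1.93×10⁻¹¹ C·m

In the equatorial plane E = kp/r³, so p = Er³/(k).
p = (940)·(0.0569)³ / (8.99×10⁹) = 1.926×10⁻¹¹ C·m.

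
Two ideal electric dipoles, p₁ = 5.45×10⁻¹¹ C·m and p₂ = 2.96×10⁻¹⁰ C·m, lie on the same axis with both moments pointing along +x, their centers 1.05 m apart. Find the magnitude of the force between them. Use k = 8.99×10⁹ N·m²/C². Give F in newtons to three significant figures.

On-axis field of dipole 1 at distance r: E = 2kp₁/r³. Force on dipole 2 is F = p₂·dE/dr (gradient along axis).
dE/dr = −6kp₁/r⁴, so |F| = 6kp₁p₂/r⁴ (attractive for aligned moments).
F = 6(8.99×10⁹)(5.45×10⁻¹¹)(2.96×10⁻¹⁰)/(1.05)⁴ = 7.159×10⁻¹⁰ N.

F ≈ 7.16×10⁻¹⁰ N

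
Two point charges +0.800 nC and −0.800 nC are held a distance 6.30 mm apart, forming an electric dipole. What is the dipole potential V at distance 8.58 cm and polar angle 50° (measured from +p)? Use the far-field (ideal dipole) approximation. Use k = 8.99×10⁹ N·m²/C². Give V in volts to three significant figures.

Dipole moment p = qd = (8.00×10⁻¹⁰ C)(0.00630 m) = 5.04×10⁻¹² C·m.
The dipole potential is V = kp cosθ / r².
V = (8.99×10⁹)(5.04×10⁻¹²)·cos50° / (0.0858)² = 3.956 V.

V ≈ 3.96 V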